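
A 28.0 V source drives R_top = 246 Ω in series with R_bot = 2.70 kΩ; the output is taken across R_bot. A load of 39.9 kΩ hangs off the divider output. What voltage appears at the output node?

The load sits in parallel with R_bot: R_bot‖R_L = (2700 × 39900) / (2700 + 39900) = 2529 Ω.
V_out = 28.0 × 2529 / (246 + 2529) = 28.0 × 2529/2775 = 25.5 V.

V_out ≈ 25.5 V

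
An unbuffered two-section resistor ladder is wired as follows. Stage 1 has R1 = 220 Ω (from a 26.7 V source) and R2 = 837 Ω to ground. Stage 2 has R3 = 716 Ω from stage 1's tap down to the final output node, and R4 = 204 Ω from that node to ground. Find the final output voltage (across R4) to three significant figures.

V_out ≈ 3.94 V

Stage 2 presents R3+R4 = 920.0 Ω as a load on stage 1's tap.
Stage 1's lower leg becomes R2‖(R3+R4) = 438.3 Ω, so V_mid = 26.7 × 438.3/658.3 = 17.78 V.
Stage 2 is itself unloaded: V_out = V_mid × R4/(R3+R4) = 17.78 × 204/920.0 = 3.94 V.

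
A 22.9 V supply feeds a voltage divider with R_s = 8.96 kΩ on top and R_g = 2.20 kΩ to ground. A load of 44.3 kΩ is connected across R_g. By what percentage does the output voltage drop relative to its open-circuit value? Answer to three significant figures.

The divider's output (Thévenin) resistance is R_s‖R_g = 1.766 kΩ.
Fractional drop under load = R_th/(R_th + R_L) = 1.766 / (1.766 + 44.3) = 0.03834.
So the output falls by 3.83 %.

3.83 %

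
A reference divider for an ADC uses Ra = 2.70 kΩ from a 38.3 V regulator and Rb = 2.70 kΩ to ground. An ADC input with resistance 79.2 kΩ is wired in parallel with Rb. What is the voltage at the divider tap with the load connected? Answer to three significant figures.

The load sits in parallel with Rb: Rb‖R_L = (2.70 × 79.2) / (2.70 + 79.2) = 2.611 kΩ.
V_out = 38.3 × 2.611 / (2.70 + 2.611) = 38.3 × 2.611/5.311 = 18.8 V.
(Unloaded it would have been 19.1 V.)

V_out ≈ 18.8 V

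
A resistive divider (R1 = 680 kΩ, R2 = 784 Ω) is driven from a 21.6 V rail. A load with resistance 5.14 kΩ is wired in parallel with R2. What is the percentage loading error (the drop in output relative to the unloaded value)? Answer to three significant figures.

13.2 %

Unloaded V = 21.6 × 784/680800 = 0.024875 V.
Loaded: R2‖R_L = 680.2 Ω, giving V = 21.6 × 680.2/680700 = 0.021586 V.
Drop = (0.024875 − 0.021586) / 0.024875 = 13.2 %.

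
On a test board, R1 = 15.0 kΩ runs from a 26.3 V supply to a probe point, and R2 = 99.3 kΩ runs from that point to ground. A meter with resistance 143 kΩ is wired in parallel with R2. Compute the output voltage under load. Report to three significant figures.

V_out ≈ 20.9 V

The load sits in parallel with R2: R2‖R_L = (99.3 × 143) / (99.3 + 143) = 58.60 kΩ.
V_out = 26.3 × 58.60 / (15.0 + 58.60) = 26.3 × 58.60/73.60 = 20.9 V.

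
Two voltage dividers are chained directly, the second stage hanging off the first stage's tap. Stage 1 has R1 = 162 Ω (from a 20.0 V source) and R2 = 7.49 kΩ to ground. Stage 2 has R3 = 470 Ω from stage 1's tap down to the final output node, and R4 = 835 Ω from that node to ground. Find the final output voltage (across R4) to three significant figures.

Stage 2 presents R3+R4 = 1305 Ω as a load on stage 1's tap.
Stage 1's lower leg becomes R2‖(R3+R4) = 1111 Ω, so V_mid = 20.0 × 1111/1273 = 17.46 V.
Stage 2 is itself unloaded: V_out = V_mid × R4/(R3+R4) = 17.46 × 835/1305 = 11.2 V.

V_out ≈ 11.2 V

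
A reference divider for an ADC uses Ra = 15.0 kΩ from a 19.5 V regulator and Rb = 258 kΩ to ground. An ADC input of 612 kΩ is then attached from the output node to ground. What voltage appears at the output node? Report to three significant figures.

The load sits in parallel with Rb: Rb‖R_L = (258 × 612) / (258 + 612) = 181.5 kΩ.
V_out = 19.5 × 181.5 / (15.0 + 181.5) = 19.5 × 181.5/196.5 = 18.0 V.

V_out ≈ 18.0 V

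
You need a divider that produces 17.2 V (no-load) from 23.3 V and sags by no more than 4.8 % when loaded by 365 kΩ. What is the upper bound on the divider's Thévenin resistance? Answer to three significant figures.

R_th ≤ 18.4 kΩ

Loading drop = R_th/(R_th + R_L) ≤ 0.0480, so R_th ≤ R_L · ε/(1−ε) = 365 kΩ × 0.0480/0.9520 = 18.4 kΩ.
(Any R1, R2 with R2/(R1+R2) = 0.738 and R1‖R2 ≤ 18.4 kΩ will meet the spec.)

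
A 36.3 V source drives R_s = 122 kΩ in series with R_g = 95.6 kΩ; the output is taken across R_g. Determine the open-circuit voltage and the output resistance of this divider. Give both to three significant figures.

V_th is the open-circuit tap voltage: 36.3 × 95.6/(122 + 95.6) = 15.9 V.
With the supply zeroed, R_s and R_g appear in parallel from the tap: R_th = R_s‖R_g = (122 × 95.6)/217.6 = 53.6 kΩ.

V_th = 15.9 V, R_th = 53.6 kΩ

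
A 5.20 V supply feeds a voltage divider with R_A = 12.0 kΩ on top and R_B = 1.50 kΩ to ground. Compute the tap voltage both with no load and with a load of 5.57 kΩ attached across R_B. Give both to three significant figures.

Open-circuit: V = 5.20 × 1.50/(12.0 + 1.50) = 0.578 V.
With the load, R_B becomes R_B‖R_L = 1.182 kΩ, so V = 5.20 × 1.182/13.18 = 0.466 V.

Unloaded: 0.578 V; loaded: 0.466 V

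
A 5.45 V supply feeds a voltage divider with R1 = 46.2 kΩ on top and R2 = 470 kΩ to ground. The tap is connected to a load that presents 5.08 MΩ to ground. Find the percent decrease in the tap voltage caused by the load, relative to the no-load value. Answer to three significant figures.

0.821 %

The divider's output (Thévenin) resistance is R1‖R2 = 42.07 kΩ.
Fractional drop under load = R_th/(R_th + R_L) = 42.07 / (42.07 + 5080) = 0.008213.
So the output falls by 0.821 %.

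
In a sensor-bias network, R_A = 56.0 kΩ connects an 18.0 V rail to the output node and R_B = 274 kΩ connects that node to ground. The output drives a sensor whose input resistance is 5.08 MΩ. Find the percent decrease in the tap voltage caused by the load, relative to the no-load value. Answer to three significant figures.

0.907 %

The divider's output (Thévenin) resistance is R_A‖R_B = 46.50 kΩ.
Fractional drop under load = R_th/(R_th + R_L) = 46.50 / (46.50 + 5080) = 0.009070.
So the output falls by 0.907 %.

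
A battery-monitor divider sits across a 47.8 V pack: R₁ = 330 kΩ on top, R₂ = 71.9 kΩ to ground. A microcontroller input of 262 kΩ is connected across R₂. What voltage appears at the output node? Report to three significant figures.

The load sits in parallel with R₂: R₂‖R_L = (71.9 × 262) / (71.9 + 262) = 56.42 kΩ.
V_out = 47.8 × 56.42 / (330 + 56.42) = 47.8 × 56.42/386.4 = 6.98 V.

V_out ≈ 6.98 V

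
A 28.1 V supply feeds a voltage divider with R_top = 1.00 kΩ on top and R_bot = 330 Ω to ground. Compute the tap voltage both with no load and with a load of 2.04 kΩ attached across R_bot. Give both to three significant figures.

Unloaded: 6.97 V; loaded: 6.22 V

Open-circuit: V = 28.1 × 330/(1000 + 330) = 6.97 V.
With the load, R_bot becomes R_bot‖R_L = 284.1 Ω, so V = 28.1 × 284.1/1284 = 6.22 V.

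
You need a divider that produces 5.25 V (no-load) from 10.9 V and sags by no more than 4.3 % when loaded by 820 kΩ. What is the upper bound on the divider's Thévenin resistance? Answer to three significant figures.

Loading drop = R_th/(R_th + R_L) ≤ 0.0430, so R_th ≤ R_L · ε/(1−ε) = 820 kΩ × 0.0430/0.9570 = 36.8 kΩ.
(Any R1, R2 with R2/(R1+R2) = 0.482 and R1‖R2 ≤ 36.8 kΩ will meet the spec.)

R_th ≤ 36.8 kΩ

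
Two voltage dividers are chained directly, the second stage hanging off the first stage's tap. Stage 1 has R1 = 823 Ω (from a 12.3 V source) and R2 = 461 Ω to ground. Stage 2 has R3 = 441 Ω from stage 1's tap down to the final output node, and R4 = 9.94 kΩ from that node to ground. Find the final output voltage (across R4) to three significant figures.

V_out ≈ 4.11 V

Stage 2 presents R3+R4 = 10380 Ω as a load on stage 1's tap.
Stage 1's lower leg becomes R2‖(R3+R4) = 441.4 Ω, so V_mid = 12.3 × 441.4/1264 = 4.294 V.
Stage 2 is itself unloaded: V_out = V_mid × R4/(R3+R4) = 4.294 × 9940/10380 = 4.11 V.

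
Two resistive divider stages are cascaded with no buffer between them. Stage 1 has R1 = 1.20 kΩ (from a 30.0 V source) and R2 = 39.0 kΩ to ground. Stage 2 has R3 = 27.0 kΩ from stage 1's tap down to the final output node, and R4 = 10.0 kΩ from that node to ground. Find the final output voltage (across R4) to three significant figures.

V_out ≈ 7.63 V

Stage 2 presents R3+R4 = 37.00 kΩ as a load on stage 1's tap.
Stage 1's lower leg becomes R2‖(R3+R4) = 18.99 kΩ, so V_mid = 30.0 × 18.99/20.19 = 28.22 V.
Stage 2 is itself unloaded: V_out = V_mid × R4/(R3+R4) = 28.22 × 10.0/37.00 = 7.63 V.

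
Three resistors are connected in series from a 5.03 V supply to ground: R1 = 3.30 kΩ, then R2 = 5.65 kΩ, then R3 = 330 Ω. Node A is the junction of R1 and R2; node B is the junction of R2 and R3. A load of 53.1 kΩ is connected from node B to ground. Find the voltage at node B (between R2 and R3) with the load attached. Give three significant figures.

V ≈ 0.178 V

At node B, R3 is in parallel with the load: R3‖R_L = 328.0 Ω.
Below node A the resistance is R2 + (R3‖R_L) = 5978 Ω, so V_A = 5.03 × 5978/9278 = 3.241 V.
Then V_B = V_A × (R3‖R_L)/(R2 + R3‖R_L) = 3.241 × 328.0/5978 = 0.178 V.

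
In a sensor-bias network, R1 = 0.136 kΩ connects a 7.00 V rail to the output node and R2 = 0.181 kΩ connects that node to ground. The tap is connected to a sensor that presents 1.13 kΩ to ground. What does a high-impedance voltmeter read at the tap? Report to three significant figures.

V_out ≈ 3.74 V

The load sits in parallel with R2: R2‖R_L = (181 × 1130) / (181 + 1130) = 156.0 Ω.
V_out = 7.00 × 156.0 / (136 + 156.0) = 7.00 × 156.0/292.0 = 3.74 V.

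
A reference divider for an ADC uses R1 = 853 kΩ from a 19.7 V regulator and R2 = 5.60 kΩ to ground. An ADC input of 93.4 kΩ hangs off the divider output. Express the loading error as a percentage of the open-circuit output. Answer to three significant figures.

The divider's output (Thévenin) resistance is R1‖R2 = 5.563 kΩ.
Fractional drop under load = R_th/(R_th + R_L) = 5.563 / (5.563 + 93.4) = 0.05622.
So the output falls by 5.62 %.

5.62 %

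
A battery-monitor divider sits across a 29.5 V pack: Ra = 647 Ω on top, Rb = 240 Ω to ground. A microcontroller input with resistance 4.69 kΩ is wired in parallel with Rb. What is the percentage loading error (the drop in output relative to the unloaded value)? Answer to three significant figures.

3.60 %

The divider's output (Thévenin) resistance is Ra‖Rb = 175.1 Ω.
Fractional drop under load = R_th/(R_th + R_L) = 175.1 / (175.1 + 4690) = 0.03598.
So the output falls by 3.60 %.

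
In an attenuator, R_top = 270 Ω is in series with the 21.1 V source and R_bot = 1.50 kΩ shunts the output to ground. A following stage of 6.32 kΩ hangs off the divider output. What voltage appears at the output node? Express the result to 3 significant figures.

The load sits in parallel with R_bot: R_bot‖R_L = (1500 × 6320) / (1500 + 6320) = 1212 Ω.
V_out = 21.1 × 1212 / (270 + 1212) = 21.1 × 1212/1482 = 17.3 V.

V_out ≈ 17.3 V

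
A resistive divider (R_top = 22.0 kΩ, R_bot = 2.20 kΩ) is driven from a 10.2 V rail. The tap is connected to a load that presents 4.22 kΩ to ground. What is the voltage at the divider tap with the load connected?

The load sits in parallel with R_bot: R_bot‖R_L = (2.20 × 4.22) / (2.20 + 4.22) = 1.446 kΩ.
V_out = 10.2 × 1.446 / (22.0 + 1.446) = 10.2 × 1.446/23.45 = 0.629 V.

V_out ≈ 0.629 V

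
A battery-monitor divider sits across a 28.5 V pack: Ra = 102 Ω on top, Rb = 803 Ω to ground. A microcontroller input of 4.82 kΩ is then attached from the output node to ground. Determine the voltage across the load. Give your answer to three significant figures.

V_out ≈ 24.8 V

The load sits in parallel with Rb: Rb‖R_L = (803 × 4820) / (803 + 4820) = 688.3 Ω.
V_out = 28.5 × 688.3 / (102 + 688.3) = 28.5 × 688.3/790.3 = 24.8 V.
(Unloaded it would have been 25.3 V.)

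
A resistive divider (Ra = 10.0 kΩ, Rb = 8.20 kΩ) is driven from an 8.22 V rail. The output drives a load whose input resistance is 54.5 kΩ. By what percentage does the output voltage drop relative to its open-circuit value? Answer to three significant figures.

7.64 %

The divider's output (Thévenin) resistance is Ra‖Rb = 4.505 kΩ.
Fractional drop under load = R_th/(R_th + R_L) = 4.505 / (4.505 + 54.5) = 0.07636.
So the output falls by 7.64 %.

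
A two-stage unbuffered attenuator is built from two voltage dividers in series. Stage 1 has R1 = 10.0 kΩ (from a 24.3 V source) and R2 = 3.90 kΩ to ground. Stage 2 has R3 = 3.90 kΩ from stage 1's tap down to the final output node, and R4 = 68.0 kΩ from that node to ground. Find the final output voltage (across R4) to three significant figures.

V_out ≈ 6.21 V

Stage 2 presents R3+R4 = 71.90 kΩ as a load on stage 1's tap.
Stage 1's lower leg becomes R2‖(R3+R4) = 3.699 kΩ, so V_mid = 24.3 × 3.699/13.70 = 6.562 V.
Stage 2 is itself unloaded: V_out = V_mid × R4/(R3+R4) = 6.562 × 68.0/71.90 = 6.21 V.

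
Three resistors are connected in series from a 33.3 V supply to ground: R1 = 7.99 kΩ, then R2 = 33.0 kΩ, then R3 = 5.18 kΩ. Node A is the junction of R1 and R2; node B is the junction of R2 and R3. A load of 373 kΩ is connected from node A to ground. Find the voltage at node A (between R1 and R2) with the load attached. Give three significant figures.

V ≈ 27.1 V

Below node A the series string R2+R3 = 38.18 kΩ sits in parallel with the 373 kΩ load: 34.63 kΩ.
V_A = 33.3 × 34.63/(7.99 + 34.63) = 27.1 V.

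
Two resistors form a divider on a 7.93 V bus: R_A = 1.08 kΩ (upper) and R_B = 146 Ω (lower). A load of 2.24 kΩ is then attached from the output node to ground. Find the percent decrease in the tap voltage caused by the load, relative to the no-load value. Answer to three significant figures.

5.43 %

The divider's output (Thévenin) resistance is R_A‖R_B = 128.6 Ω.
Fractional drop under load = R_th/(R_th + R_L) = 128.6 / (128.6 + 2240) = 0.05430.
So the output falls by 5.43 %.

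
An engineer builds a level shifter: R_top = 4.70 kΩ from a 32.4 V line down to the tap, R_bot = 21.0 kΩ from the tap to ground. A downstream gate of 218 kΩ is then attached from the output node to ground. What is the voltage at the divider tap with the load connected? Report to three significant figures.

V_out ≈ 26.0 V

The load sits in parallel with R_bot: R_bot‖R_L = (21.0 × 218) / (21.0 + 218) = 19.15 kΩ.
V_out = 32.4 × 19.15 / (4.70 + 19.15) = 32.4 × 19.15/23.85 = 26.0 V.
(Unloaded it would have been 26.5 V.)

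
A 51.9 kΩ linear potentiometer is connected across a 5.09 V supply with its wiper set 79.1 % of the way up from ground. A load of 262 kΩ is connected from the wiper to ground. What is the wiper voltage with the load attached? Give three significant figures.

The wiper splits the pot into (1−α)R = 10.85 kΩ above and αR = 41.05 kΩ below.
Lower section ‖ load = 35.49 kΩ.
V_wiper = 5.09 × 35.49/(10.85 + 35.49) = 3.90 V.

V ≈ 3.90 V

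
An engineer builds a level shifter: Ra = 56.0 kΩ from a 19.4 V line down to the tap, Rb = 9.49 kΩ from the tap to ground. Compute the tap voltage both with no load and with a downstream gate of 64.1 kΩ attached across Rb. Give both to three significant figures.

Unloaded: 2.81 V; loaded: 2.50 V

Open-circuit: V = 19.4 × 9.49/(56.0 + 9.49) = 2.81 V.
With the load, Rb becomes Rb‖R_L = 8.266 kΩ, so V = 19.4 × 8.266/64.27 = 2.50 V.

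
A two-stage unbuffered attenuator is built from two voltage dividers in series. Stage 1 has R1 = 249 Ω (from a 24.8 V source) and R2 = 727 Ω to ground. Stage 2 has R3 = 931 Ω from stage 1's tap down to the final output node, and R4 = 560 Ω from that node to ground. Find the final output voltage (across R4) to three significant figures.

V_out ≈ 6.17 V

Stage 2 presents R3+R4 = 1491 Ω as a load on stage 1's tap.
Stage 1's lower leg becomes R2‖(R3+R4) = 488.7 Ω, so V_mid = 24.8 × 488.7/737.7 = 16.43 V.
Stage 2 is itself unloaded: V_out = V_mid × R4/(R3+R4) = 16.43 × 560/1491 = 6.17 V.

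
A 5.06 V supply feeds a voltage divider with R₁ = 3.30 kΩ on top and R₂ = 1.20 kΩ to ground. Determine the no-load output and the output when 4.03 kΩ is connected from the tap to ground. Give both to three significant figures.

Unloaded: 1.35 V; loaded: 1.11 V

Open-circuit: V = 5.06 × 1.20/(3.30 + 1.20) = 1.35 V.
With the load, R₂ becomes R₂‖R_L = 0.9247 kΩ, so V = 5.06 × 0.9247/4.225 = 1.11 V.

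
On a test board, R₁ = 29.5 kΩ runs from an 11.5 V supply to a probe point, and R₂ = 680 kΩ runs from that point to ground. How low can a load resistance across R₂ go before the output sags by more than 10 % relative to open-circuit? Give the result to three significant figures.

Output resistance R_th = R₁‖R₂ = (29.5 × 680)/709.5 = 28.27 kΩ.
The fractional drop is R_th/(R_th + R_L); requiring this ≤ 0.100 gives R_L ≥ R_th(1/0.100 − 1) = 28.27 × 9.000 = 254 kΩ.

R_L(min) ≈ 254 kΩ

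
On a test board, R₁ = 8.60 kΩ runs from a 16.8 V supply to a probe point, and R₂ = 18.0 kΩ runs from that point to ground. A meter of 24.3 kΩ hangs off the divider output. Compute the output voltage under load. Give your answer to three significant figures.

The load sits in parallel with R₂: R₂‖R_L = (18.0 × 24.3) / (18.0 + 24.3) = 10.34 kΩ.
V_out = 16.8 × 10.34 / (8.60 + 10.34) = 16.8 × 10.34/18.94 = 9.17 V.

V_out ≈ 9.17 V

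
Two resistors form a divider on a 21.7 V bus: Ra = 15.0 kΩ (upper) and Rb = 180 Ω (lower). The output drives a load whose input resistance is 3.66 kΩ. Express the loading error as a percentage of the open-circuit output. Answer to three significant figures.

The divider's output (Thévenin) resistance is Ra‖Rb = 177.9 Ω.
Fractional drop under load = R_th/(R_th + R_L) = 177.9 / (177.9 + 3660) = 0.04634.
So the output falls by 4.63 %.

4.63 %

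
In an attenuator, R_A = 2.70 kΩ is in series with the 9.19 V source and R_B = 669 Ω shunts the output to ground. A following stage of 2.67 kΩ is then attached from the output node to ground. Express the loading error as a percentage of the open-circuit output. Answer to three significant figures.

16.7 %

The divider's output (Thévenin) resistance is R_A‖R_B = 536.2 Ω.
Fractional drop under load = R_th/(R_th + R_L) = 536.2 / (536.2 + 2670) = 0.1672.
So the output falls by 16.7 %.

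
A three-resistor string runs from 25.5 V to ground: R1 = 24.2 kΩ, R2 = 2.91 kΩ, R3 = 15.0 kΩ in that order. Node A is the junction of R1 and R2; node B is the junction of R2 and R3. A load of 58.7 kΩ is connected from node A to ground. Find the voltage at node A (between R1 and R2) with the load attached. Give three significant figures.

V ≈ 9.23 V

Below node A the series string R2+R3 = 17.91 kΩ sits in parallel with the 58.7 kΩ load: 13.72 kΩ.
V_A = 25.5 × 13.72/(24.2 + 13.72) = 9.23 V.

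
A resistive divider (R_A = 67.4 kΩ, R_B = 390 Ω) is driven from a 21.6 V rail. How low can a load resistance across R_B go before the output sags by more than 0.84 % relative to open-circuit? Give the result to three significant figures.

Output resistance R_th = R_A‖R_B = (67400 × 390)/67790 = 387.8 Ω.
The fractional drop is R_th/(R_th + R_L); requiring this ≤ 0.00840 gives R_L ≥ R_th(1/0.00840 − 1) = 387.8 × 118.0 = 45.8 kΩ.

R_L(min) ≈ 45.8 kΩ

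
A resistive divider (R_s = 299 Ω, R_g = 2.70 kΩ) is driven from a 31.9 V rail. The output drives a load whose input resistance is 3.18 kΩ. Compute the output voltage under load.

The load sits in parallel with R_g: R_g‖R_L = (2700 × 3180) / (2700 + 3180) = 1460 Ω.
V_out = 31.9 × 1460 / (299 + 1460) = 31.9 × 1460/1759 = 26.5 V.

V_out ≈ 26.5 V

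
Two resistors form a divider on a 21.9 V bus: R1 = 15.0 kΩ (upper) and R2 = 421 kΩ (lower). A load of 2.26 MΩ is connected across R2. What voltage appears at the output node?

The load sits in parallel with R2: R2‖R_L = (421 × 2260) / (421 + 2260) = 354.9 kΩ.
V_out = 21.9 × 354.9 / (15.0 + 354.9) = 21.9 × 354.9/369.9 = 21.0 V.
(Unloaded it would have been 21.1 V.)

V_out ≈ 21.0 V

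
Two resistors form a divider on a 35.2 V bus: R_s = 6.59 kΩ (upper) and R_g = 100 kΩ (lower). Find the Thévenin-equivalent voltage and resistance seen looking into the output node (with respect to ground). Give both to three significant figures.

V_th is the open-circuit tap voltage: 35.2 × 100/(6.59 + 100) = 33.0 V.
With the supply zeroed, R_s and R_g appear in parallel from the tap: R_th = R_s‖R_g = (6.59 × 100)/106.6 = 6.18 kΩ.

V_th = 33.0 V, R_th = 6.18 kΩ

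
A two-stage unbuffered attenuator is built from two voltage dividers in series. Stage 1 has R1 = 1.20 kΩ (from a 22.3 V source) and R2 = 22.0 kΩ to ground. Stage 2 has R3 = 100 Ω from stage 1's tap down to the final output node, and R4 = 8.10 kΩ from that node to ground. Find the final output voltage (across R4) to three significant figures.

Stage 2 presents R3+R4 = 8200 Ω as a load on stage 1's tap.
Stage 1's lower leg becomes R2‖(R3+R4) = 5974 Ω, so V_mid = 22.3 × 5974/7174 = 18.57 V.
Stage 2 is itself unloaded: V_out = V_mid × R4/(R3+R4) = 18.57 × 8100/8200 = 18.3 V.

V_out ≈ 18.3 V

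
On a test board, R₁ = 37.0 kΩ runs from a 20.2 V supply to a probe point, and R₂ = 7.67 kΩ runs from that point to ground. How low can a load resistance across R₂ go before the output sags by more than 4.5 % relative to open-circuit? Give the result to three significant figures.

R_L(min) ≈ 135 kΩ

Output resistance R_th = R₁‖R₂ = (37.0 × 7.67)/44.67 = 6.353 kΩ.
The fractional drop is R_th/(R_th + R_L); requiring this ≤ 0.0450 gives R_L ≥ R_th(1/0.0450 − 1) = 6.353 × 21.22 = 135 kΩ.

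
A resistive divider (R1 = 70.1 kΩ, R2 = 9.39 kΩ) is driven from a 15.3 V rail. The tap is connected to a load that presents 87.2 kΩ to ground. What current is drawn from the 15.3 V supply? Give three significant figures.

R2‖R_L = 8.477 kΩ, so the source sees R1 + R2‖R_L = 78.58 kΩ.
I = 15.3 V / 78.58 kΩ = 0.195 mA.

I ≈ 0.195 mA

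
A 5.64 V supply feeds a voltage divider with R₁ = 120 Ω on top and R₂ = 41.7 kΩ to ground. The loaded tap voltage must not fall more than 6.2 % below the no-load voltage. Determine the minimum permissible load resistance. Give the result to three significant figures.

R_L(min) ≈ 1.81 kΩ

Output resistance R_th = R₁‖R₂ = (120 × 41700)/41820 = 119.7 Ω.
The fractional drop is R_th/(R_th + R_L); requiring this ≤ 0.0620 gives R_L ≥ R_th(1/0.0620 − 1) = 119.7 × 15.13 = 1.81 kΩ.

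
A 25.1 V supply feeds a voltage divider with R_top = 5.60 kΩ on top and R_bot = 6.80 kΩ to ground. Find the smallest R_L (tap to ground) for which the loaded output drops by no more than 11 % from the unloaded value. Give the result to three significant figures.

R_L(min) ≈ 24.8 kΩ

Output resistance R_th = R_top‖R_bot = (5.60 × 6.80)/12.40 = 3.071 kΩ.
The fractional drop is R_th/(R_th + R_L); requiring this ≤ 0.110 gives R_L ≥ R_th(1/0.110 − 1) = 3.071 × 8.091 = 24.8 kΩ.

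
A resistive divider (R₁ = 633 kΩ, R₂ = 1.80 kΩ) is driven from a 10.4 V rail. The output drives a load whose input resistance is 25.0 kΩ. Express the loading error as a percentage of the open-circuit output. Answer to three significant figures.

6.70 %

The divider's output (Thévenin) resistance is R₁‖R₂ = 1.795 kΩ.
Fractional drop under load = R_th/(R_th + R_L) = 1.795 / (1.795 + 25.0) = 0.06699.
So the output falls by 6.70 %.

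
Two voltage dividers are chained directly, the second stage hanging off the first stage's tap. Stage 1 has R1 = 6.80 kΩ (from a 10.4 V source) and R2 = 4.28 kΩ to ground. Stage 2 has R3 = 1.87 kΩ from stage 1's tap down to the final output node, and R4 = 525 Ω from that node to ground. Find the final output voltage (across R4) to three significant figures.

Stage 2 presents R3+R4 = 2395 Ω as a load on stage 1's tap.
Stage 1's lower leg becomes R2‖(R3+R4) = 1536 Ω, so V_mid = 10.4 × 1536/8336 = 1.916 V.
Stage 2 is itself unloaded: V_out = V_mid × R4/(R3+R4) = 1.916 × 525/2395 = 0.420 V.

V_out ≈ 0.420 V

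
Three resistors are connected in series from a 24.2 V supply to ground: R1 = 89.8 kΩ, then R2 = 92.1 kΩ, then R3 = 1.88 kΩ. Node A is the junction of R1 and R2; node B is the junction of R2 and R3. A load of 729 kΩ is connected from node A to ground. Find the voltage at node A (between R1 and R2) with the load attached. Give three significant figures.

Below node A the series string R2+R3 = 93.98 kΩ sits in parallel with the 729 kΩ load: 83.25 kΩ.
V_A = 24.2 × 83.25/(89.8 + 83.25) = 11.6 V.

V ≈ 11.6 V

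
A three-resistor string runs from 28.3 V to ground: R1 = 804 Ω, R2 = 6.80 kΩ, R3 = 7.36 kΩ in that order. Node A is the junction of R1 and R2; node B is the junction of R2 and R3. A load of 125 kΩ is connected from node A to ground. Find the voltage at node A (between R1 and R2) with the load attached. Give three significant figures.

V ≈ 26.6 V

Below node A the series string R2+R3 = 14160 Ω sits in parallel with the 125000 Ω load: 12720 Ω.
V_A = 28.3 × 12720/(804 + 12720) = 26.6 V.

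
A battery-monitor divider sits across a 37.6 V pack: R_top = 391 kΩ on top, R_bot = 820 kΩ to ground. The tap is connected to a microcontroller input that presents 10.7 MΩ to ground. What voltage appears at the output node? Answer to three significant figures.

The load sits in parallel with R_bot: R_bot‖R_L = (820 × 10700) / (820 + 10700) = 761.6 kΩ.
V_out = 37.6 × 761.6 / (391 + 761.6) = 37.6 × 761.6/1153 = 24.8 V.

V_out ≈ 24.8 V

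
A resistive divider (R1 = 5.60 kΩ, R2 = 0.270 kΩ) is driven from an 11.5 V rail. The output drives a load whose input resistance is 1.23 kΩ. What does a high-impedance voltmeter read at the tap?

V_out ≈ 0.437 V

The load sits in parallel with R2: R2‖R_L = (270 × 1230) / (270 + 1230) = 221.4 Ω.
V_out = 11.5 × 221.4 / (5600 + 221.4) = 11.5 × 221.4/5821 = 0.437 V.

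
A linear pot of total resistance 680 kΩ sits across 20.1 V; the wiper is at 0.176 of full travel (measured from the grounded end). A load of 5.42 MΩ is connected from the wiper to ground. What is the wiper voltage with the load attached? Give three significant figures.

V ≈ 3.47 V

The wiper splits the pot into (1−α)R = 560.3 kΩ above and αR = 119.7 kΩ below.
Lower section ‖ load = 117.1 kΩ.
V_wiper = 20.1 × 117.1/(560.3 + 117.1) = 3.47 V.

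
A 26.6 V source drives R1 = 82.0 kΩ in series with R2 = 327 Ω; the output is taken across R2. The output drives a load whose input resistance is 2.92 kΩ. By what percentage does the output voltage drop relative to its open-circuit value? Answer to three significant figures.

10.0 %

The divider's output (Thévenin) resistance is R1‖R2 = 325.7 Ω.
Fractional drop under load = R_th/(R_th + R_L) = 325.7 / (325.7 + 2920) = 0.1003.
So the output falls by 10.0 %.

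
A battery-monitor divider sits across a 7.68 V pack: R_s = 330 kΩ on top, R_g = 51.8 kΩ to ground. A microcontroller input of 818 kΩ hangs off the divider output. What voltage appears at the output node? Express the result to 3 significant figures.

V_out ≈ 0.988 V

The load sits in parallel with R_g: R_g‖R_L = (51.8 × 818) / (51.8 + 818) = 48.72 kΩ.
V_out = 7.68 × 48.72 / (330 + 48.72) = 7.68 × 48.72/378.7 = 0.988 V.
(Unloaded it would have been 1.04 V.)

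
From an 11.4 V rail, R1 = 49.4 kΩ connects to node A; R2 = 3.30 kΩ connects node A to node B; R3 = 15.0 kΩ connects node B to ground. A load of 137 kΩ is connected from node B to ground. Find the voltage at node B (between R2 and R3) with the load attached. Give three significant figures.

At node B, R3 is in parallel with the load: R3‖R_L = 13.52 kΩ.
Below node A the resistance is R2 + (R3‖R_L) = 16.82 kΩ, so V_A = 11.4 × 16.82/66.22 = 2.896 V.
Then V_B = V_A × (R3‖R_L)/(R2 + R3‖R_L) = 2.896 × 13.52/16.82 = 2.33 V.

V ≈ 2.33 V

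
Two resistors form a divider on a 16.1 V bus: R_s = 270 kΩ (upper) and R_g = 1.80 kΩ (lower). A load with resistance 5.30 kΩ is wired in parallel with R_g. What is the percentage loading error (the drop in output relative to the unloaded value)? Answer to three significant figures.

25.2 %

Unloaded V = 16.1 × 1.80/271.8 = 0.1066 V.
Loaded: R_g‖R_L = 1.344 kΩ, giving V = 16.1 × 1.344/271.3 = 0.07973 V.
Drop = (0.1066 − 0.07973) / 0.1066 = 25.2 %.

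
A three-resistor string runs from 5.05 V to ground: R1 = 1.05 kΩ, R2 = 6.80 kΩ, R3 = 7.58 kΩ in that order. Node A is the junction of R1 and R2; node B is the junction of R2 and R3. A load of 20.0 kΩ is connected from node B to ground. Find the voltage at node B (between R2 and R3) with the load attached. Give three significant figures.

V ≈ 2.08 V

At node B, R3 is in parallel with the load: R3‖R_L = 5.497 kΩ.
Below node A the resistance is R2 + (R3‖R_L) = 12.30 kΩ, so V_A = 5.05 × 12.30/13.35 = 4.653 V.
Then V_B = V_A × (R3‖R_L)/(R2 + R3‖R_L) = 4.653 × 5.497/12.30 = 2.08 V.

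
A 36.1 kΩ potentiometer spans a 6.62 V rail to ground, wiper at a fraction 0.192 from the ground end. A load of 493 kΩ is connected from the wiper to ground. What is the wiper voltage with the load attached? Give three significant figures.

V ≈ 1.26 V

The wiper splits the pot into (1−α)R = 29.17 kΩ above and αR = 6.931 kΩ below.
Lower section ‖ load = 6.835 kΩ.
V_wiper = 6.62 × 6.835/(29.17 + 6.835) = 1.26 V.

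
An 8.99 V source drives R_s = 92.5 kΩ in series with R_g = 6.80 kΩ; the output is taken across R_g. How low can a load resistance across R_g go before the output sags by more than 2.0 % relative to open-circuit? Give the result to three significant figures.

R_L(min) ≈ 310 kΩ

Output resistance R_th = R_s‖R_g = (92.5 × 6.80)/99.30 = 6.334 kΩ.
The fractional drop is R_th/(R_th + R_L); requiring this ≤ 0.0200 gives R_L ≥ R_th(1/0.0200 − 1) = 6.334 × 49.00 = 310 kΩ.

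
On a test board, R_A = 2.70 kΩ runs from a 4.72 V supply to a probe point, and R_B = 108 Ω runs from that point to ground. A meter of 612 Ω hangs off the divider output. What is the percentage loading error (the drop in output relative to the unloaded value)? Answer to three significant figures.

The divider's output (Thévenin) resistance is R_A‖R_B = 103.8 Ω.
Fractional drop under load = R_th/(R_th + R_L) = 103.8 / (103.8 + 612) = 0.1451.
So the output falls by 14.5 %.

14.5 %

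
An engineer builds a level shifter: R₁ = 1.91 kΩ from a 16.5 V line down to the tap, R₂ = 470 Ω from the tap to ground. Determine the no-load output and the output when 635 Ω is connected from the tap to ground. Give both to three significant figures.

Open-circuit: V = 16.5 × 470/(1910 + 470) = 3.26 V.
With the load, R₂ becomes R₂‖R_L = 270.1 Ω, so V = 16.5 × 270.1/2180 = 2.04 V.

Unloaded: 3.26 V; loaded: 2.04 V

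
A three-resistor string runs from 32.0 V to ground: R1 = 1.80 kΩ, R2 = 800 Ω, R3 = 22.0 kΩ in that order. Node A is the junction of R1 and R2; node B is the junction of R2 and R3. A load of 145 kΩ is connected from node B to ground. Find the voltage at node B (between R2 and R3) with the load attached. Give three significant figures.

V ≈ 28.2 V

At node B, R3 is in parallel with the load: R3‖R_L = 19100 Ω.
Below node A the resistance is R2 + (R3‖R_L) = 19900 Ω, so V_A = 32.0 × 19900/21700 = 29.35 V.
Then V_B = V_A × (R3‖R_L)/(R2 + R3‖R_L) = 29.35 × 19100/19900 = 28.2 V.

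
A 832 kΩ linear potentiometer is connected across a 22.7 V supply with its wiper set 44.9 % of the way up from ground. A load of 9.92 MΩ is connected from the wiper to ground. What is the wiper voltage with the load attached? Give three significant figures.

V ≈ 9.99 V

The wiper splits the pot into (1−α)R = 458.4 kΩ above and αR = 373.6 kΩ below.
Lower section ‖ load = 360.0 kΩ.
V_wiper = 22.7 × 360.0/(458.4 + 360.0) = 9.99 V.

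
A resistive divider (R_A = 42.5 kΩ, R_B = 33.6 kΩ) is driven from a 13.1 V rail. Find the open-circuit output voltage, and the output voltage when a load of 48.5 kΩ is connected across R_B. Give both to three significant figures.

Unloaded: 5.78 V; loaded: 4.17 V

Open-circuit: V = 13.1 × 33.6/(42.5 + 33.6) = 5.78 V.
With the load, R_B becomes R_B‖R_L = 19.85 kΩ, so V = 13.1 × 19.85/62.35 = 4.17 V.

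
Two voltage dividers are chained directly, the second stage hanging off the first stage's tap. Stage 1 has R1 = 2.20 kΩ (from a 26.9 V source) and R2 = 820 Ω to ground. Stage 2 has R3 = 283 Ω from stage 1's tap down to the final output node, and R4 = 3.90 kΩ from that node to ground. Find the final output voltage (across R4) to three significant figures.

V_out ≈ 5.96 V

Stage 2 presents R3+R4 = 4183 Ω as a load on stage 1's tap.
Stage 1's lower leg becomes R2‖(R3+R4) = 685.6 Ω, so V_mid = 26.9 × 685.6/2886 = 6.391 V.
Stage 2 is itself unloaded: V_out = V_mid × R4/(R3+R4) = 6.391 × 3900/4183 = 5.96 V.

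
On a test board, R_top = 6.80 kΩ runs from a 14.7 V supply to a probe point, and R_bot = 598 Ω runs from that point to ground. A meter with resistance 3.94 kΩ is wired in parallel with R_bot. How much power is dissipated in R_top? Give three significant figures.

Total resistance from the source is R_top + (R_bot‖R_L) = 7319 Ω, so I = 14.7/7319 Ω = 2.008 mA.
P = I²·R_top = (2.008 mA)² × 6.80 kΩ = 27.4 mW.

P ≈ 27.4 mW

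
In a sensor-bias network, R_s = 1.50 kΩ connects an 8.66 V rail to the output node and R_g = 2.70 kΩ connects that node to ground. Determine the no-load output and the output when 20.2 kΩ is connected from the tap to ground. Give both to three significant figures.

Open-circuit: V = 8.66 × 2.70/(1.50 + 2.70) = 5.57 V.
With the load, R_g becomes R_g‖R_L = 2.382 kΩ, so V = 8.66 × 2.382/3.882 = 5.31 V.

Unloaded: 5.57 V; loaded: 5.31 V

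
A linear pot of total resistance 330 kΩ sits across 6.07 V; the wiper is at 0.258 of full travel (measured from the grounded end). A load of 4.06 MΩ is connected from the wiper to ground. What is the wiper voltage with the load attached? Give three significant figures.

The wiper splits the pot into (1−α)R = 244.9 kΩ above and αR = 85.14 kΩ below.
Lower section ‖ load = 83.39 kΩ.
V_wiper = 6.07 × 83.39/(244.9 + 83.39) = 1.54 V.

V ≈ 1.54 V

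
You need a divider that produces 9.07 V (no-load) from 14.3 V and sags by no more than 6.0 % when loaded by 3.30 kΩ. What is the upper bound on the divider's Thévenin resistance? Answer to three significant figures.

Loading drop = R_th/(R_th + R_L) ≤ 0.0600, so R_th ≤ R_L · ε/(1−ε) = 3.30 kΩ × 0.0600/0.9400 = 211 Ω.

R_th ≤ 211 Ω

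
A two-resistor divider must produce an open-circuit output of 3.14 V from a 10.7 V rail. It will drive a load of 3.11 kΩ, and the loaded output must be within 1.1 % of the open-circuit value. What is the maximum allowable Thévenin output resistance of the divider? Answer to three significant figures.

Loading drop = R_th/(R_th + R_L) ≤ 0.0110, so R_th ≤ R_L · ε/(1−ε) = 3.11 kΩ × 0.0110/0.9890 = 34.6 Ω.
(Any R1, R2 with R2/(R1+R2) = 0.293 and R1‖R2 ≤ 34.6 Ω will meet the spec.)

R_th ≤ 34.6 Ω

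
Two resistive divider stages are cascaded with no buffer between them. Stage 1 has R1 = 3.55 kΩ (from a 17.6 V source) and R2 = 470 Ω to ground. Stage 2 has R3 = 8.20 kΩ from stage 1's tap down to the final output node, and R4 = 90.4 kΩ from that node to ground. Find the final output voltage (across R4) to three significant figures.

Stage 2 presents R3+R4 = 98600 Ω as a load on stage 1's tap.
Stage 1's lower leg becomes R2‖(R3+R4) = 467.8 Ω, so V_mid = 17.6 × 467.8/4018 = 2.049 V.
Stage 2 is itself unloaded: V_out = V_mid × R4/(R3+R4) = 2.049 × 90400/98600 = 1.88 V.

V_out ≈ 1.88 V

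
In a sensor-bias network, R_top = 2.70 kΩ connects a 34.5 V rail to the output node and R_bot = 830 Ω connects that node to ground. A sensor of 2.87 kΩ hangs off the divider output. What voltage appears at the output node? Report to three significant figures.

V_out ≈ 6.64 V

The load sits in parallel with R_bot: R_bot‖R_L = (830 × 2870) / (830 + 2870) = 643.8 Ω.
V_out = 34.5 × 643.8 / (2700 + 643.8) = 34.5 × 643.8/3344 = 6.64 V.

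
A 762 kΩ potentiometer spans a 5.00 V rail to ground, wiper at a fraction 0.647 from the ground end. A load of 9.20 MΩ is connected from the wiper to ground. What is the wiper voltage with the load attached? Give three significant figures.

V ≈ 3.17 V

The wiper splits the pot into (1−α)R = 269.0 kΩ above and αR = 493.0 kΩ below.
Lower section ‖ load = 467.9 kΩ.
V_wiper = 5.00 × 467.9/(269.0 + 467.9) = 3.17 V.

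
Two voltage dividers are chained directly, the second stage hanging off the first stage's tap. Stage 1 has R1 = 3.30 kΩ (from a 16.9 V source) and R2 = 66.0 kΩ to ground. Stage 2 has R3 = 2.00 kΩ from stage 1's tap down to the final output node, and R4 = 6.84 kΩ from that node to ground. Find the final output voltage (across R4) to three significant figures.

V_out ≈ 9.19 V

Stage 2 presents R3+R4 = 8.840 kΩ as a load on stage 1's tap.
Stage 1's lower leg becomes R2‖(R3+R4) = 7.796 kΩ, so V_mid = 16.9 × 7.796/11.10 = 11.87 V.
Stage 2 is itself unloaded: V_out = V_mid × R4/(R3+R4) = 11.87 × 6.84/8.840 = 9.19 V.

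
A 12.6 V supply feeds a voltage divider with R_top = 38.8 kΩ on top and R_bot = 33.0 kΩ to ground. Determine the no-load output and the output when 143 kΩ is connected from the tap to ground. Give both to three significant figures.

Open-circuit: V = 12.6 × 33.0/(38.8 + 33.0) = 5.79 V.
With the load, R_bot becomes R_bot‖R_L = 26.81 kΩ, so V = 12.6 × 26.81/65.61 = 5.15 V.

Unloaded: 5.79 V; loaded: 5.15 V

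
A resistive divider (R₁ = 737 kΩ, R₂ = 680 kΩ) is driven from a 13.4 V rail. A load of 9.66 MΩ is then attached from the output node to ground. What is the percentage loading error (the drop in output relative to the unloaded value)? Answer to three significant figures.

3.53 %

The divider's output (Thévenin) resistance is R₁‖R₂ = 353.7 kΩ.
Fractional drop under load = R_th/(R_th + R_L) = 353.7 / (353.7 + 9660) = 0.03532.
So the output falls by 3.53 %.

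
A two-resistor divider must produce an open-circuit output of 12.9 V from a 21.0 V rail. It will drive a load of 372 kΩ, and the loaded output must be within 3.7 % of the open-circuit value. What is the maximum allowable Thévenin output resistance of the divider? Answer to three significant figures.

R_th ≤ 14.3 kΩ

Loading drop = R_th/(R_th + R_L) ≤ 0.0370, so R_th ≤ R_L · ε/(1−ε) = 372 kΩ × 0.0370/0.9630 = 14.3 kΩ.
(Any R1, R2 with R2/(R1+R2) = 0.614 and R1‖R2 ≤ 14.3 kΩ will meet the spec.)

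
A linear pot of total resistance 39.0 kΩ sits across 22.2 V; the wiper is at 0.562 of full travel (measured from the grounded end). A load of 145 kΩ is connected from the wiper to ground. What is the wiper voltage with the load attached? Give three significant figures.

V ≈ 11.7 V

The wiper splits the pot into (1−α)R = 17.08 kΩ above and αR = 21.92 kΩ below.
Lower section ‖ load = 19.04 kΩ.
V_wiper = 22.2 × 19.04/(17.08 + 19.04) = 11.7 V.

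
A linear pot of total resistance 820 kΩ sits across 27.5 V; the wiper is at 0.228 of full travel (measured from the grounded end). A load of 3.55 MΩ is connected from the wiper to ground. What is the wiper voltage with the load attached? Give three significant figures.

V ≈ 6.03 V

The wiper splits the pot into (1−α)R = 633.0 kΩ above and αR = 187.0 kΩ below.
Lower section ‖ load = 177.6 kΩ.
V_wiper = 27.5 × 177.6/(633.0 + 177.6) = 6.03 V.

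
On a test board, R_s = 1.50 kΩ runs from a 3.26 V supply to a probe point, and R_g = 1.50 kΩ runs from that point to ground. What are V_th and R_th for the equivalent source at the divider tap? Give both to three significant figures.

V_th is the open-circuit tap voltage: 3.26 × 1.50/(1.50 + 1.50) = 1.63 V.
With the supply zeroed, R_s and R_g appear in parallel from the tap: R_th = R_s‖R_g = (1.50 × 1.50)/3.000 = 750 Ω.

V_th = 1.63 V, R_th = 750 Ω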